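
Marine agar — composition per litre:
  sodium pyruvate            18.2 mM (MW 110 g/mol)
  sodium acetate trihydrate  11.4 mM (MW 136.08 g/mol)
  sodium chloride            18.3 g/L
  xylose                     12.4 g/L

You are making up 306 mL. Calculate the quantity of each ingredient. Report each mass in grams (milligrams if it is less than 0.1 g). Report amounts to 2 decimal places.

sodium pyruvate 0.61 g; sodium acetate trihydrate 0.47 g; sodium chloride 5.60 g; xylose 3.79 g

Scale factor relative to 1 L: 0.306.
sodium pyruvate: 18.2 mmol/L × 110 g/mol × 0.306 L ÷ 1000 = 0.61 g
sodium acetate trihydrate: 11.4 mmol/L × 136.08 g/mol × 0.306 L ÷ 1000 = 0.47 g
sodium chloride: 18.3 g/L × 0.306 L = 5.60 g
xylose: 12.4 g/L × 0.306 L = 3.79 g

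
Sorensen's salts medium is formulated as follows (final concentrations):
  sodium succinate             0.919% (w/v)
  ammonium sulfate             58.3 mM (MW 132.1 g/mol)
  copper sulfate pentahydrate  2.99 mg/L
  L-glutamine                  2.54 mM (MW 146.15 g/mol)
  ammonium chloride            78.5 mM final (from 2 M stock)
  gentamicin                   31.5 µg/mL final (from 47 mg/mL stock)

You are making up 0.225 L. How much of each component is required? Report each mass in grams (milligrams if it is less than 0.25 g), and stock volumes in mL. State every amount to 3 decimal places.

sodium succinate 2.068 g; ammonium sulfate 1.733 g; copper sulfate pentahydrate 0.673 mg; L-glutamine 83.525 mg; ammonium chloride 8.831 mL; gentamicin 0.151 mL

Working volume: 0.225 L.
sodium succinate: 0.919% w/v = 9.19 g/L → 9.19 × 0.225 L = 2.068 g
ammonium sulfate: 58.3 mmol/L × 132.1 g/mol × 0.225 L ÷ 1000 = 1.733 g
copper sulfate pentahydrate: 2.99 mg/L × 0.225 L = 0.673 mg
L-glutamine: 2.54 mmol/L × 146.15 mg/mmol × 0.225 L = 83.525 mg
ammonium chloride: C1V1 = C2V2 → 78.5 mM × 225 mL ÷ 2000 mM = 8.831 mL
gentamicin: V = C2·V2/C1 = 31.5 µg/mL × 225 mL ÷ 47000 µg/mL = 0.151 mL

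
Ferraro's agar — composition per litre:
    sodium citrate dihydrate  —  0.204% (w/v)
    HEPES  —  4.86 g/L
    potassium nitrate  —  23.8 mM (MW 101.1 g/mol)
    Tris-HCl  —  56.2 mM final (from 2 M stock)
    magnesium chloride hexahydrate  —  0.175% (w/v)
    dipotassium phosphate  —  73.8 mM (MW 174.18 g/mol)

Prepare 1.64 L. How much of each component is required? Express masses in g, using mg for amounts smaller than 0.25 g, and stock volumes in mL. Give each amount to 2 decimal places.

sodium citrate dihydrate 3.35 g; HEPES 7.97 g; potassium nitrate 3.95 g; Tris-HCl 46.08 mL; magnesium chloride hexahydrate 2.87 g; dipotassium phosphate 21.08 g

Working volume: 1.64 L.
sodium citrate dihydrate: 0.204 g per 100 mL × 1640 mL ÷ 100 = 3.35 g
HEPES: 4.86 g/L × 1.64 L = 7.97 g
potassium nitrate: 23.8 mmol/L × 101.1 g/mol × 1.64 L ÷ 1000 = 3.95 g
Tris-HCl: dilute stock: 56.2 mM × 1640 mL ÷ 2000 mM = 46.08 mL
magnesium chloride hexahydrate: 0.175 g per 100 mL × 1640 mL ÷ 100 = 2.87 g
dipotassium phosphate: 73.8 mmol/L × 174.18 g/mol × 1.64 L ÷ 1000 = 21.08 g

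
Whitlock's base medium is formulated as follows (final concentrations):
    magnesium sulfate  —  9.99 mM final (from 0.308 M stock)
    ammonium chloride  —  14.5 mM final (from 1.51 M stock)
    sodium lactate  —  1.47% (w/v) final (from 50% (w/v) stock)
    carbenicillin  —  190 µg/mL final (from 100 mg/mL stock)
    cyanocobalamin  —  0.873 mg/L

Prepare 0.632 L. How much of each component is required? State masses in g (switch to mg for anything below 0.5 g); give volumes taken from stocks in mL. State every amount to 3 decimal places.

magnesium sulfate 20.499 mL; ammonium chloride 6.069 mL; sodium lactate 18.581 mL; carbenicillin 1.201 mL; cyanocobalamin 0.552 mg

Scale factor relative to 1 L: 0.632.
magnesium sulfate: dilute stock: 9.99 mM × 632 mL ÷ 308 mM = 20.499 mL
ammonium chloride: V = C2·V2/C1 = 14.5 mM × 632 mL ÷ 1510 mM = 6.069 mL
sodium lactate: dilute stock: 1.47% ÷ 50% × 632 mL = 18.581 mL
carbenicillin: C1V1 = C2V2 → 190 µg/mL × 632 mL ÷ 100000 µg/mL = 1.201 mL
cyanocobalamin: 0.873 mg/L × 0.632 L = 0.552 mg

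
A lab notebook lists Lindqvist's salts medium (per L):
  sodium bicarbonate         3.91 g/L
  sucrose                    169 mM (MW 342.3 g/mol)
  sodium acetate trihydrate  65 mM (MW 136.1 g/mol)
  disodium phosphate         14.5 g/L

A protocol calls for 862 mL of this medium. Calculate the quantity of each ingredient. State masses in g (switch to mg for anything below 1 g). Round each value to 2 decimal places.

Scale factor relative to 1 L: 0.862.
sodium bicarbonate: 3.91 g/L × 0.862 L = 3.37 g
sucrose: 169 mmol/L × 342.3 g/mol × 0.862 L ÷ 1000 = 49.87 g
sodium acetate trihydrate: 65 mmol/L × 136.1 g/mol × 0.862 L ÷ 1000 = 7.63 g
disodium phosphate: 14.5 g/L × 0.862 L = 12.50 g

sodium bicarbonate 3.37 g; sucrose 49.87 g; sodium acetate trihydrate 7.63 g; disodium phosphate 12.50 g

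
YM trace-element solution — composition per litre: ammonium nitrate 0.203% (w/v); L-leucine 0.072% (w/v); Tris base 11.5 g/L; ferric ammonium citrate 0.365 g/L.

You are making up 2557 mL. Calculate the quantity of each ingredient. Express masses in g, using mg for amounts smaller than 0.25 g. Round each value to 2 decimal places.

ammonium nitrate 5.19 g; L-leucine 1.84 g; Tris base 29.41 g; ferric ammonium citrate 0.93 g

Target volume = 2557 mL = 2.557 L.
ammonium nitrate: 0.203 g per 100 mL × 2557 mL ÷ 100 = 5.19 g
L-leucine: 0.072 g per 100 mL × 2557 mL ÷ 100 = 1.84 g
Tris base: 11.5 g/L × 2.557 L = 29.41 g
ferric ammonium citrate: 0.365 g/L × 2.557 L = 0.93 g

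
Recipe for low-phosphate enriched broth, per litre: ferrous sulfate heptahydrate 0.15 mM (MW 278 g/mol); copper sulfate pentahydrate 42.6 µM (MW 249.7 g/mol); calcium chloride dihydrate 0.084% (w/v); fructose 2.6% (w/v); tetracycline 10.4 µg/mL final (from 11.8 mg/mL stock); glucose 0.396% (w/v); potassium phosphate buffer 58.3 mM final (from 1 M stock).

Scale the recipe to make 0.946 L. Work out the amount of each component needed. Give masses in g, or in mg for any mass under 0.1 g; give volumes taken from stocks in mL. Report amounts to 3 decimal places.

Scale factor relative to 1 L: 0.946.
ferrous sulfate heptahydrate: 0.15 mmol/L × 278 mg/mmol × 0.946 L = 39.448 mg
copper sulfate pentahydrate: 42.6 µmol/L × 249.7 g/mol × 0.946 L ÷ 1000 = 10.063 mg
calcium chloride dihydrate: 0.084 g per 100 mL × 946 mL ÷ 100 = 0.795 g
fructose: 2.6 g per 100 mL × 946 mL ÷ 100 = 24.596 g
tetracycline: C1V1 = C2V2 → 10.4 µg/mL × 946 mL ÷ 11800 µg/mL = 0.834 mL
glucose: 0.396 g per 100 mL × 946 mL ÷ 100 = 3.746 g
potassium phosphate buffer: dilute stock: 58.3 mM × 946 mL ÷ 1000 mM = 55.152 mL

ferrous sulfate heptahydrate 39.448 mg; copper sulfate pentahydrate 10.063 mg; calcium chloride dihydrate 0.795 g; fructose 24.596 g; tetracycline 0.834 mL; glucose 3.746 g; potassium phosphate buffer 55.152 mL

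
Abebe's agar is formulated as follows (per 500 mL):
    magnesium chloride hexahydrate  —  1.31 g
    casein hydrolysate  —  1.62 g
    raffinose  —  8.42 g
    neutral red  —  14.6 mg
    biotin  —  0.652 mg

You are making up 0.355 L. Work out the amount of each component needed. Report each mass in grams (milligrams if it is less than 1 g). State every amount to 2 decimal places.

Scale factor = 355 mL / 500 mL = 0.71.
magnesium chloride hexahydrate: 1.31 g × (355 mL / 500 mL) = 0.9301 g = 930.10 mg
casein hydrolysate: 1.62 g × (355 mL / 500 mL) = 1.15 g
raffinose: 8.42 g × (355 mL / 500 mL) = 5.98 g
neutral red: 14.6 mg × (355 mL / 500 mL) = 10.37 mg
biotin: 0.652 mg × (355 mL / 500 mL) = 0.46 mg

magnesium chloride hexahydrate 930.10 mg; casein hydrolysate 1.15 g; raffinose 5.98 g; neutral red 10.37 mg; biotin 0.46 mg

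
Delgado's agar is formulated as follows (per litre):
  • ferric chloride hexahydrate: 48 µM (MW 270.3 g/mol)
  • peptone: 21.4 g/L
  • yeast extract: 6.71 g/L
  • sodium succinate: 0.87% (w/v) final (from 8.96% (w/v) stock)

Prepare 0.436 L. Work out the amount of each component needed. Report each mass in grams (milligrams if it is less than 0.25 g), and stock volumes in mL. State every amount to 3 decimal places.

ferric chloride hexahydrate 5.657 mg; peptone 9.330 g; yeast extract 2.926 g; sodium succinate 42.335 mL

Working volume: 0.436 L.
ferric chloride hexahydrate: 48 µmol/L × 270.3 g/mol × 0.436 L ÷ 1000 = 5.657 mg
peptone: 21.4 g/L × 0.436 L = 9.330 g
yeast extract: 6.71 g/L × 0.436 L = 2.926 g
sodium succinate: V = C2·V2/C1 = 0.87% ÷ 8.96% × 436 mL = 42.335 mL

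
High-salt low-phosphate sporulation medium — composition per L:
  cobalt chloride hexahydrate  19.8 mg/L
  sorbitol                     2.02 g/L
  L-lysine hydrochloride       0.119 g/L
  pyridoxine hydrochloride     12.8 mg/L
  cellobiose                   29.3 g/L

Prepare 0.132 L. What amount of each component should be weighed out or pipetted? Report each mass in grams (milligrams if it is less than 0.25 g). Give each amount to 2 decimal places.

Working volume: 0.132 L.
cobalt chloride hexahydrate: 19.8 mg/L × 0.132 L = 2.61 mg
sorbitol: 2.02 g/L × 0.132 L = 0.27 g
L-lysine hydrochloride: 0.119 g/L × 0.132 L = 0.015708 g = 15.71 mg
pyridoxine hydrochloride: 12.8 mg/L × 0.132 L = 1.69 mg
cellobiose: 29.3 g/L × 0.132 L = 3.87 g

cobalt chloride hexahydrate 2.61 mg; sorbitol 0.27 g; L-lysine hydrochloride 15.71 mg; pyridoxine hydrochloride 1.69 mg; cellobiose 3.87 g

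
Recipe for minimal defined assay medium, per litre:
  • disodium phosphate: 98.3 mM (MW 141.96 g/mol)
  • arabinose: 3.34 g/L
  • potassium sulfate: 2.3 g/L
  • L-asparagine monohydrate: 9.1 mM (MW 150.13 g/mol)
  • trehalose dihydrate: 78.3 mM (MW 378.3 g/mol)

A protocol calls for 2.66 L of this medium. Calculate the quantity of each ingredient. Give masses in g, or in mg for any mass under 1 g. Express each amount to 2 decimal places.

disodium phosphate 37.12 g; arabinose 8.88 g; potassium sulfate 6.12 g; L-asparagine monohydrate 3.63 g; trehalose dihydrate 78.79 g

Working volume: 2.66 L.
disodium phosphate: 98.3 mmol/L × 141.96 g/mol × 2.66 L ÷ 1000 = 37.12 g
arabinose: 3.34 g/L × 2.66 L = 8.88 g
potassium sulfate: 2.3 g/L × 2.66 L = 6.12 g
L-asparagine monohydrate: 9.1 mmol/L × 150.13 g/mol × 2.66 L ÷ 1000 = 3.63 g
trehalose dihydrate: 78.3 mmol/L × 378.3 g/mol × 2.66 L ÷ 1000 = 78.79 g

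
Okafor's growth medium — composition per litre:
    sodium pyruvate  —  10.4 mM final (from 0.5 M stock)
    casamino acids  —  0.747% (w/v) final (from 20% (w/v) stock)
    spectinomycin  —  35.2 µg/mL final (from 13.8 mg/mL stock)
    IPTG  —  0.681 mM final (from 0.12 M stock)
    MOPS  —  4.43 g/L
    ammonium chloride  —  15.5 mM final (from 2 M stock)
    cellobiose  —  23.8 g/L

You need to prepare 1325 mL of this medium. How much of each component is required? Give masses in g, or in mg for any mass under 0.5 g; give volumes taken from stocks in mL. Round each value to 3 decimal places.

sodium pyruvate 27.560 mL; casamino acids 49.489 mL; spectinomycin 3.380 mL; IPTG 7.519 mL; MOPS 5.870 g; ammonium chloride 10.269 mL; cellobiose 31.535 g

Working volume: 1325 mL = 1.325 L.
sodium pyruvate: dilute stock: 10.4 mM × 1325 mL ÷ 500 mM = 27.560 mL
casamino acids: C1V1 = C2V2 → 0.747% ÷ 20% × 1325 mL = 49.489 mL
spectinomycin: dilute stock: 35.2 µg/mL × 1325 mL ÷ 13800 µg/mL = 3.380 mL
IPTG: C1V1 = C2V2 → 0.681 mM × 1325 mL ÷ 120 mM = 7.519 mL
MOPS: 4.43 g/L × 1.325 L = 5.870 g
ammonium chloride: C1V1 = C2V2 → 15.5 mM × 1325 mL ÷ 2000 mM = 10.269 mL
cellobiose: 23.8 g/L × 1.325 L = 31.535 g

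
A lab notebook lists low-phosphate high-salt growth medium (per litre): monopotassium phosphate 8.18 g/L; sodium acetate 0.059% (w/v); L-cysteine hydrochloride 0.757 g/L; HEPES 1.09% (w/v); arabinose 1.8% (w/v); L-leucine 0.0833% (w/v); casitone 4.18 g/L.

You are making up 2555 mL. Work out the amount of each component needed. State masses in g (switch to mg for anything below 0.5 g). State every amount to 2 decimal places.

Working volume: 2555 mL = 2.555 L.
monopotassium phosphate: 8.18 g/L × 2.555 L = 20.90 g
sodium acetate: 0.059% w/v = 0.59 g/L → 0.59 × 2.555 L = 1.51 g
L-cysteine hydrochloride: 0.757 g/L × 2.555 L = 1.93 g
HEPES: 1.09 g per 100 mL × 2555 mL ÷ 100 = 27.85 g
arabinose: 1.8 g per 100 mL × 2555 mL ÷ 100 = 45.99 g
L-leucine: 0.0833% w/v = 0.833 g/L → 0.833 × 2.555 L = 2.13 g
casitone: 4.18 g/L × 2.555 L = 10.68 g

monopotassium phosphate 20.90 g; sodium acetate 1.51 g; L-cysteine hydrochloride 1.93 g; HEPES 27.85 g; arabinose 45.99 g; L-leucine 2.13 g; casitone 10.68 g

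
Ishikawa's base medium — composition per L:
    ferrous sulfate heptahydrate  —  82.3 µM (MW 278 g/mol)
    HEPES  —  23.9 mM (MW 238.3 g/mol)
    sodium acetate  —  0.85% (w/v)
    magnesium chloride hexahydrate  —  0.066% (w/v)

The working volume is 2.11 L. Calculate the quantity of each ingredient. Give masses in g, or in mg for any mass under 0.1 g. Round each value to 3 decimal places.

Working volume: 2.11 L.
ferrous sulfate heptahydrate: 82.3 µmol/L × 278 g/mol × 2.11 L ÷ 1000 = 48.276 mg
HEPES: 23.9 mmol/L × 238.3 g/mol × 2.11 L ÷ 1000 = 12.017 g
sodium acetate: 0.85% w/v = 8.5 g/L → 8.5 × 2.11 L = 17.935 g
magnesium chloride hexahydrate: 0.066% w/v = 0.66 g/L → 0.66 × 2.11 L = 1.393 g

ferrous sulfate heptahydrate 48.276 mg; HEPES 12.017 g; sodium acetate 17.935 g; magnesium chloride hexahydrate 1.393 g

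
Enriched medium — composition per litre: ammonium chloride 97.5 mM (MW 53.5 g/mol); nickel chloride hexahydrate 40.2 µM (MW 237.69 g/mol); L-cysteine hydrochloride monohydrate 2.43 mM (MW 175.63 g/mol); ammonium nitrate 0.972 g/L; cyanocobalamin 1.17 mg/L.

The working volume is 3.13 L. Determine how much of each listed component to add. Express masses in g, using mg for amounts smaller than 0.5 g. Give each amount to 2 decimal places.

ammonium chloride 16.33 g; nickel chloride hexahydrate 29.91 mg; L-cysteine hydrochloride monohydrate 1.34 g; ammonium nitrate 3.04 g; cyanocobalamin 3.66 mg

Scale factor relative to 1 L: 3.13.
ammonium chloride: 97.5 mmol/L × 53.5 g/mol × 3.13 L ÷ 1000 = 16.33 g
nickel chloride hexahydrate: 40.2 µmol/L × 237.69 g/mol × 3.13 L ÷ 1000 = 29.91 mg
L-cysteine hydrochloride monohydrate: 2.43 mmol/L × 175.63 g/mol × 3.13 L ÷ 1000 = 1.34 g
ammonium nitrate: 0.972 g/L × 3.13 L = 3.04 g
cyanocobalamin: 1.17 mg/L × 3.13 L = 3.66 mg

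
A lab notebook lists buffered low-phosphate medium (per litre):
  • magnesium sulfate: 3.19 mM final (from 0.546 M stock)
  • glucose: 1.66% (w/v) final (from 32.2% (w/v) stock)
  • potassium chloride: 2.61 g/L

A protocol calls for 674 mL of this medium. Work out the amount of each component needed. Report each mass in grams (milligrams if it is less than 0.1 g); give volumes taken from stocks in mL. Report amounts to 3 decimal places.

Scale factor relative to 1 L: 0.674.
magnesium sulfate: C1V1 = C2V2 → 3.19 mM × 674 mL ÷ 546 mM = 3.938 mL
glucose: dilute stock: 1.66% ÷ 32.2% × 674 mL = 34.747 mL
potassium chloride: 2.61 g/L × 0.674 L = 1.759 g

magnesium sulfate 3.938 mL; glucose 34.747 mL; potassium chloride 1.759 g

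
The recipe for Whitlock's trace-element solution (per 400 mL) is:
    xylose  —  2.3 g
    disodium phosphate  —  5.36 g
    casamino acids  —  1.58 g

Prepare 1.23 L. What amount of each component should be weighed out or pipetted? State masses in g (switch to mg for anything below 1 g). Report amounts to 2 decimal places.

Scale factor = 1230 mL / 400 mL = 3.075.
xylose: 2.3 g × (1230 mL / 400 mL) = 7.07 g
disodium phosphate: 5.36 g × (1230 mL / 400 mL) = 16.48 g
casamino acids: 1.58 g × (1230 mL / 400 mL) = 4.86 g

xylose 7.07 g; disodium phosphate 16.48 g; casamino acids 4.86 g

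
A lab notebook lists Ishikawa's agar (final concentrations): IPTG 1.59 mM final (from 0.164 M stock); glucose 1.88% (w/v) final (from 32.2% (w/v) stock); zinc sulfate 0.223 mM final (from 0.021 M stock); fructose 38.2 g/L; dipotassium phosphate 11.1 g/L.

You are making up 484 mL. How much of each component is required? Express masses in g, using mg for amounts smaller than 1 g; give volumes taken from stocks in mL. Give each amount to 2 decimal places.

IPTG 4.69 mL; glucose 28.26 mL; zinc sulfate 5.14 mL; fructose 18.49 g; dipotassium phosphate 5.37 g

Working volume: 484 mL = 0.484 L.
IPTG: C1V1 = C2V2 → 1.59 mM × 484 mL ÷ 164 mM = 4.69 mL
glucose: C1V1 = C2V2 → 1.88% ÷ 32.2% × 484 mL = 28.26 mL
zinc sulfate: dilute stock: 0.223 mM × 484 mL ÷ 21 mM = 5.14 mL
fructose: 38.2 g/L × 0.484 L = 18.49 g
dipotassium phosphate: 11.1 g/L × 0.484 L = 5.37 g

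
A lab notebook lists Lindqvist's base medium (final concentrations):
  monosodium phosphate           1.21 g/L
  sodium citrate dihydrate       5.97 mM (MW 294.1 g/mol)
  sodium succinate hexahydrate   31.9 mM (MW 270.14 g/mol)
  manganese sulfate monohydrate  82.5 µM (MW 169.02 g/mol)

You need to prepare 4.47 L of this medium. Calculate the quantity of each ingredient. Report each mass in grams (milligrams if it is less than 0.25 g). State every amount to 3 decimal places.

monosodium phosphate 5.409 g; sodium citrate dihydrate 7.848 g; sodium succinate hexahydrate 38.520 g; manganese sulfate monohydrate 62.330 mg

Scale factor relative to 1 L: 4.47.
monosodium phosphate: 1.21 g/L × 4.47 L = 5.409 g
sodium citrate dihydrate: 5.97 mmol/L × 294.1 g/mol × 4.47 L ÷ 1000 = 7.848 g
sodium succinate hexahydrate: 31.9 mmol/L × 270.14 g/mol × 4.47 L ÷ 1000 = 38.520 g
manganese sulfate monohydrate: 82.5 µmol/L × 169.02 g/mol × 4.47 L ÷ 1000 = 62.330 mg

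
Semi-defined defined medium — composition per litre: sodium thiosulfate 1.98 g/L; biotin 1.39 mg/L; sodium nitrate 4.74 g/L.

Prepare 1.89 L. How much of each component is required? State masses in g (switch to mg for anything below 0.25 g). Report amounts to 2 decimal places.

sodium thiosulfate 3.74 g; biotin 2.63 mg; sodium nitrate 8.96 g

Scale factor relative to 1 L: 1.89.
sodium thiosulfate: 1.98 g/L × 1.89 L = 3.74 g
biotin: 1.39 mg/L × 1.89 L = 2.63 mg
sodium nitrate: 4.74 g/L × 1.89 L = 8.96 g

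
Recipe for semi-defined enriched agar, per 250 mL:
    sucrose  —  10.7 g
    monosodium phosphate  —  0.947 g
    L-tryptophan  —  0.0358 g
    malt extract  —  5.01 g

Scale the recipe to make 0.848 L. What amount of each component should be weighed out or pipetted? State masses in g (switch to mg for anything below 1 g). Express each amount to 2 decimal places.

sucrose 36.29 g; monosodium phosphate 3.21 g; L-tryptophan 121.43 mg; malt extract 16.99 g

Ratio of target to recipe volume: 848 / 250 = 3.392.
sucrose: 10.7 g × (848 mL / 250 mL) = 36.29 g
monosodium phosphate: 0.947 g × (848 mL / 250 mL) = 3.21 g
L-tryptophan: 0.0358 g × (848 mL / 250 mL) = 0.121434 g = 121.43 mg
malt extract: 5.01 g × (848 mL / 250 mL) = 16.99 g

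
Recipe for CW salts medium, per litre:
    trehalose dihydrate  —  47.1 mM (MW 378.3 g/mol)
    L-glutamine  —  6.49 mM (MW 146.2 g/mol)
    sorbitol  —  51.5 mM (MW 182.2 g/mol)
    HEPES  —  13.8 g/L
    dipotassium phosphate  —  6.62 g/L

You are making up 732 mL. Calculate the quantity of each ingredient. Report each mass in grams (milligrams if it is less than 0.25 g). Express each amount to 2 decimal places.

Target volume = 732 mL = 0.732 L.
trehalose dihydrate: 47.1 mmol/L × 378.3 g/mol × 0.732 L ÷ 1000 = 13.04 g
L-glutamine: 6.49 mmol/L × 146.2 g/mol × 0.732 L ÷ 1000 = 0.69 g
sorbitol: 51.5 mmol/L × 182.2 g/mol × 0.732 L ÷ 1000 = 6.87 g
HEPES: 13.8 g/L × 0.732 L = 10.10 g
dipotassium phosphate: 6.62 g/L × 0.732 L = 4.85 g

trehalose dihydrate 13.04 g; L-glutamine 0.69 g; sorbitol 6.87 g; HEPES 10.10 g; dipotassium phosphate 4.85 g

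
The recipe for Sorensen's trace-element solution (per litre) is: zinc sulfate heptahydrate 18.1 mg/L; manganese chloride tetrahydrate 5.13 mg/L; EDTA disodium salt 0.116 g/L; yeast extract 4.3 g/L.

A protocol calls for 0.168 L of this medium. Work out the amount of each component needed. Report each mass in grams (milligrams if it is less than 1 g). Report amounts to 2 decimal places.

Working volume: 0.168 L.
zinc sulfate heptahydrate: 18.1 mg/L × 0.168 L = 3.04 mg
manganese chloride tetrahydrate: 5.13 mg/L × 0.168 L = 0.86 mg
EDTA disodium salt: 0.116 g/L × 0.168 L = 0.019488 g = 19.49 mg
yeast extract: 4.3 g/L × 0.168 L = 0.7224 g = 722.40 mg

zinc sulfate heptahydrate 3.04 mg; manganese chloride tetrahydrate 0.86 mg; EDTA disodium salt 19.49 mg; yeast extract 722.40 mg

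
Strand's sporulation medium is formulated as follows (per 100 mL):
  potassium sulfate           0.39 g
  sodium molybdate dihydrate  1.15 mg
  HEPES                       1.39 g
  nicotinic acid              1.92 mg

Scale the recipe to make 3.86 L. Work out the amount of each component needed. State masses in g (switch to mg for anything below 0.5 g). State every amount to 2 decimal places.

potassium sulfate 15.05 g; sodium molybdate dihydrate 44.39 mg; HEPES 53.65 g; nicotinic acid 74.11 mg

Ratio of target to recipe volume: 3860 / 100 = 38.6.
potassium sulfate: 0.39 g × (3860 mL / 100 mL) = 15.05 g
sodium molybdate dihydrate: 1.15 mg × (3860 mL / 100 mL) = 44.39 mg
HEPES: 1.39 g × (3860 mL / 100 mL) = 53.65 g
nicotinic acid: 1.92 mg × (3860 mL / 100 mL) = 74.11 mg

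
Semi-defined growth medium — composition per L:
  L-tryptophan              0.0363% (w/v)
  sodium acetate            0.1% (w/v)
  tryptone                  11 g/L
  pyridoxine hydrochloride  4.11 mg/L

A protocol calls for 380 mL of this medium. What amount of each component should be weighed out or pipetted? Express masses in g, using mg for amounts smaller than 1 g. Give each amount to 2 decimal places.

L-tryptophan 137.94 mg; sodium acetate 380.00 mg; tryptone 4.18 g; pyridoxine hydrochloride 1.56 mg

Scale factor relative to 1 L: 0.38.
L-tryptophan: 0.0363 g per 100 mL × 380 mL ÷ 100 = 0.13794 g = 137.94 mg
sodium acetate: 0.1 g per 100 mL × 380 mL ÷ 100 = 0.38 g = 380.00 mg
tryptone: 11 g/L × 0.38 L = 4.18 g
pyridoxine hydrochloride: 4.11 mg/L × 0.38 L = 1.56 mg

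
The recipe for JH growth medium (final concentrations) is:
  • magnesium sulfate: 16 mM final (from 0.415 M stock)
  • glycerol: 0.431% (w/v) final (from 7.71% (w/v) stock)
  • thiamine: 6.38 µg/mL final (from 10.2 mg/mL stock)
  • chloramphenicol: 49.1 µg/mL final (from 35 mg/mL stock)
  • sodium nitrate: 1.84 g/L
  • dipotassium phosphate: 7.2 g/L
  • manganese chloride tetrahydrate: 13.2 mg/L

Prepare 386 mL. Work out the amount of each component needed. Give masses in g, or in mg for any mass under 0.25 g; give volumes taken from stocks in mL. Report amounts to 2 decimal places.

Working volume: 386 mL = 0.386 L.
magnesium sulfate: dilute stock: 16 mM × 386 mL ÷ 415 mM = 14.88 mL
glycerol: C1V1 = C2V2 → 0.431% ÷ 7.71% × 386 mL = 21.58 mL
thiamine: C1V1 = C2V2 → 6.38 µg/mL × 386 mL ÷ 10200 µg/mL = 0.24 mL
chloramphenicol: V = C2·V2/C1 = 49.1 µg/mL × 386 mL ÷ 35000 µg/mL = 0.54 mL
sodium nitrate: 1.84 g/L × 0.386 L = 0.71 g
dipotassium phosphate: 7.2 g/L × 0.386 L = 2.78 g
manganese chloride tetrahydrate: 13.2 mg/L × 0.386 L = 5.10 mg

magnesium sulfate 14.88 mL; glycerol 21.58 mL; thiamine 0.24 mL; chloramphenicol 0.54 mL; sodium nitrate 0.71 g; dipotassium phosphate 2.78 g; manganese chloride tetrahydrate 5.10 mg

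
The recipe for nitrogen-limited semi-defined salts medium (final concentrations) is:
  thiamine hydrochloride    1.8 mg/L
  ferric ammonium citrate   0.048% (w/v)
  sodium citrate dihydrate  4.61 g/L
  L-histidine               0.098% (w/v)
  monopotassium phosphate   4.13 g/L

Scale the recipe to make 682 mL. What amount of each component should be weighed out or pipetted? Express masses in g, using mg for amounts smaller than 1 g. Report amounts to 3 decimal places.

Working volume: 682 mL = 0.682 L.
thiamine hydrochloride: 1.8 mg/L × 0.682 L = 1.228 mg
ferric ammonium citrate: 0.048% w/v = 0.48 g/L → 0.48 × 0.682 L = 0.32736 g = 327.360 mg
sodium citrate dihydrate: 4.61 g/L × 0.682 L = 3.144 g
L-histidine: 0.098 g per 100 mL × 682 mL ÷ 100 = 0.66836 g = 668.360 mg
monopotassium phosphate: 4.13 g/L × 0.682 L = 2.817 g

thiamine hydrochloride 1.228 mg; ferric ammonium citrate 327.360 mg; sodium citrate dihydrate 3.144 g; L-histidine 668.360 mg; monopotassium phosphate 2.817 g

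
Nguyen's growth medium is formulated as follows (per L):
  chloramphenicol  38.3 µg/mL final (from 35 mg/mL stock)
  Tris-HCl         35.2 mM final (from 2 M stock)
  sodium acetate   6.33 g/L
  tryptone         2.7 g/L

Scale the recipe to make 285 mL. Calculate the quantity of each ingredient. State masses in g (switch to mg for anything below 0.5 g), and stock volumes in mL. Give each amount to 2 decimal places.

chloramphenicol 0.31 mL; Tris-HCl 5.02 mL; sodium acetate 1.80 g; tryptone 0.77 g

Working volume: 285 mL = 0.285 L.
chloramphenicol: C1V1 = C2V2 → 38.3 µg/mL × 285 mL ÷ 35000 µg/mL = 0.31 mL
Tris-HCl: C1V1 = C2V2 → 35.2 mM × 285 mL ÷ 2000 mM = 5.02 mL
sodium acetate: 6.33 g/L × 0.285 L = 1.80 g
tryptone: 2.7 g/L × 0.285 L = 0.77 g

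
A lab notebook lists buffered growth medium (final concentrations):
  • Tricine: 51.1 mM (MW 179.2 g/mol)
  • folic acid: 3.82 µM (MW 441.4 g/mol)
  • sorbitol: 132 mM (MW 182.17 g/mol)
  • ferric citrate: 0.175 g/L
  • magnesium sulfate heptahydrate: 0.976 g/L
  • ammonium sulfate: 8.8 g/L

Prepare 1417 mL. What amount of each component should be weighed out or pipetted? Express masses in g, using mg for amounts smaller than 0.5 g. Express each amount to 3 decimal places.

Tricine 12.976 g; folic acid 2.389 mg; sorbitol 34.074 g; ferric citrate 247.975 mg; magnesium sulfate heptahydrate 1.383 g; ammonium sulfate 12.470 g

Working volume: 1417 mL = 1.417 L.
Tricine: 51.1 mmol/L × 179.2 g/mol × 1.417 L ÷ 1000 = 12.976 g
folic acid: 3.82 µmol/L × 441.4 g/mol × 1.417 L ÷ 1000 = 2.389 mg
sorbitol: 132 mmol/L × 182.17 g/mol × 1.417 L ÷ 1000 = 34.074 g
ferric citrate: 0.175 g/L × 1.417 L = 0.247975 g = 247.975 mg
magnesium sulfate heptahydrate: 0.976 g/L × 1.417 L = 1.383 g
ammonium sulfate: 8.8 g/L × 1.417 L = 12.470 g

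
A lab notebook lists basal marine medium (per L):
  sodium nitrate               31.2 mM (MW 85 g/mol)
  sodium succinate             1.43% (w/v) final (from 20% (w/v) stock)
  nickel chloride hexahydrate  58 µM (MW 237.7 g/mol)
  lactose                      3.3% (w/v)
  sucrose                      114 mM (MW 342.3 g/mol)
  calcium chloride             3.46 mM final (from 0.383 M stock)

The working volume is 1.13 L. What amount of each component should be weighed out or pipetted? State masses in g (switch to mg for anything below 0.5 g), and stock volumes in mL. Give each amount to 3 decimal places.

sodium nitrate 2.997 g; sodium succinate 80.795 mL; nickel chloride hexahydrate 15.579 mg; lactose 37.290 g; sucrose 44.095 g; calcium chloride 10.208 mL

Working volume: 1.13 L.
sodium nitrate: 31.2 mmol/L × 85 g/mol × 1.13 L ÷ 1000 = 2.997 g
sodium succinate: C1V1 = C2V2 → 1.43% ÷ 20% × 1130 mL = 80.795 mL
nickel chloride hexahydrate: 58 µmol/L × 237.7 g/mol × 1.13 L ÷ 1000 = 15.579 mg
lactose: 3.3 g per 100 mL × 1130 mL ÷ 100 = 37.290 g
sucrose: 114 mmol/L × 342.3 g/mol × 1.13 L ÷ 1000 = 44.095 g
calcium chloride: dilute stock: 3.46 mM × 1130 mL ÷ 383 mM = 10.208 mL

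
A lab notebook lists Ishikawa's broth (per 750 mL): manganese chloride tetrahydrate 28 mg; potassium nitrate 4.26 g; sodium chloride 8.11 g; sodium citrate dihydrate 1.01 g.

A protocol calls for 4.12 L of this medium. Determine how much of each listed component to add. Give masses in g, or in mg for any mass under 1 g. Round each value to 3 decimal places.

Scale factor = 4120 mL / 750 mL = 5.49333.
manganese chloride tetrahydrate: 28 mg × (4120 mL / 750 mL) = 153.813 mg
potassium nitrate: 4.26 g × (4120 mL / 750 mL) = 23.402 g
sodium chloride: 8.11 g × (4120 mL / 750 mL) = 44.551 g
sodium citrate dihydrate: 1.01 g × (4120 mL / 750 mL) = 5.548 g

manganese chloride tetrahydrate 153.813 mg; potassium nitrate 23.402 g; sodium chloride 44.551 g; sodium citrate dihydrate 5.548 g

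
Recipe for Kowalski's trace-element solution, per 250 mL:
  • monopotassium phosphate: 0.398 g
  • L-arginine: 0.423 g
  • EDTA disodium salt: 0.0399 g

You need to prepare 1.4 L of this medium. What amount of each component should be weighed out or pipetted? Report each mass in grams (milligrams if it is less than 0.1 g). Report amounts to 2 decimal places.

monopotassium phosphate 2.23 g; L-arginine 2.37 g; EDTA disodium salt 0.22 g

Scale factor = 1400 mL / 250 mL = 5.6.
monopotassium phosphate: 0.398 g × (1400 mL / 250 mL) = 2.23 g
L-arginine: 0.423 g × (1400 mL / 250 mL) = 2.37 g
EDTA disodium salt: 0.0399 g × (1400 mL / 250 mL) = 0.22 g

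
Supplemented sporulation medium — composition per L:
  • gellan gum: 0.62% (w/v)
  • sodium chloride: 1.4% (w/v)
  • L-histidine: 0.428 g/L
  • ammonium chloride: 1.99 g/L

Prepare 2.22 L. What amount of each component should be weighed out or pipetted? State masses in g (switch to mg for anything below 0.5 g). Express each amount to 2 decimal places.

Scale factor relative to 1 L: 2.22.
gellan gum: 0.62% w/v = 6.2 g/L → 6.2 × 2.22 L = 13.76 g
sodium chloride: 1.4 g per 100 mL × 2220 mL ÷ 100 = 31.08 g
L-histidine: 0.428 g/L × 2.22 L = 0.95 g
ammonium chloride: 1.99 g/L × 2.22 L = 4.42 g

gellan gum 13.76 g; sodium chloride 31.08 g; L-histidine 0.95 g; ammonium chloride 4.42 g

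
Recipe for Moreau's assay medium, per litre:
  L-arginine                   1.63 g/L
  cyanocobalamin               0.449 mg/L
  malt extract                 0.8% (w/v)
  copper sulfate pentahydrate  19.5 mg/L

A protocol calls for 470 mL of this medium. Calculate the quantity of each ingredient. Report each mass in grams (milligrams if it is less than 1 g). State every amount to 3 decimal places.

L-arginine 766.100 mg; cyanocobalamin 0.211 mg; malt extract 3.760 g; copper sulfate pentahydrate 9.165 mg

Scale factor relative to 1 L: 0.47.
L-arginine: 1.63 g/L × 0.47 L = 0.7661 g = 766.100 mg
cyanocobalamin: 0.449 mg/L × 0.47 L = 0.211 mg
malt extract: 0.8% w/v = 8 g/L → 8 × 0.47 L = 3.760 g
copper sulfate pentahydrate: 19.5 mg/L × 0.47 L = 9.165 mg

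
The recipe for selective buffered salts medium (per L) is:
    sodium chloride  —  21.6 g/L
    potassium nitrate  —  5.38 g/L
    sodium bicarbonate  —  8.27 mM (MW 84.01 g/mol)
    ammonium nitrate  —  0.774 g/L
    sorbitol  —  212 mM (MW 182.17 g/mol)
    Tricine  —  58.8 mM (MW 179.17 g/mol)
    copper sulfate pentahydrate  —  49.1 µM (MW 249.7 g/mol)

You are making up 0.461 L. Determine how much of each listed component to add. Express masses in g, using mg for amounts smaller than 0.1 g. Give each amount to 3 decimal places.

Working volume: 0.461 L.
sodium chloride: 21.6 g/L × 0.461 L = 9.958 g
potassium nitrate: 5.38 g/L × 0.461 L = 2.480 g
sodium bicarbonate: 8.27 mmol/L × 84.01 g/mol × 0.461 L ÷ 1000 = 0.320 g
ammonium nitrate: 0.774 g/L × 0.461 L = 0.357 g
sorbitol: 212 mmol/L × 182.17 g/mol × 0.461 L ÷ 1000 = 17.804 g
Tricine: 58.8 mmol/L × 179.17 g/mol × 0.461 L ÷ 1000 = 4.857 g
copper sulfate pentahydrate: 49.1 µmol/L × 249.7 g/mol × 0.461 L ÷ 1000 = 5.652 mg

sodium chloride 9.958 g; potassium nitrate 2.480 g; sodium bicarbonate 0.320 g; ammonium nitrate 0.357 g; sorbitol 17.804 g; Tricine 4.857 g; copper sulfate pentahydrate 5.652 mg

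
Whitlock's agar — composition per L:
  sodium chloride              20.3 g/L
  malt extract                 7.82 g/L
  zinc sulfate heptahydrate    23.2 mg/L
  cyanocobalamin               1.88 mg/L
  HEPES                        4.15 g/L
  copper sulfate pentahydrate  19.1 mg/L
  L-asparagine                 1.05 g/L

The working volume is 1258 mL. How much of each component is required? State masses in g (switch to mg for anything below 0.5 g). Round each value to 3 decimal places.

sodium chloride 25.537 g; malt extract 9.838 g; zinc sulfate heptahydrate 29.186 mg; cyanocobalamin 2.365 mg; HEPES 5.221 g; copper sulfate pentahydrate 24.028 mg; L-asparagine 1.321 g

Working volume: 1258 mL = 1.258 L.
sodium chloride: 20.3 g/L × 1.258 L = 25.537 g
malt extract: 7.82 g/L × 1.258 L = 9.838 g
zinc sulfate heptahydrate: 23.2 mg/L × 1.258 L = 29.186 mg
cyanocobalamin: 1.88 mg/L × 1.258 L = 2.365 mg
HEPES: 4.15 g/L × 1.258 L = 5.221 g
copper sulfate pentahydrate: 19.1 mg/L × 1.258 L = 24.028 mg
L-asparagine: 1.05 g/L × 1.258 L = 1.321 g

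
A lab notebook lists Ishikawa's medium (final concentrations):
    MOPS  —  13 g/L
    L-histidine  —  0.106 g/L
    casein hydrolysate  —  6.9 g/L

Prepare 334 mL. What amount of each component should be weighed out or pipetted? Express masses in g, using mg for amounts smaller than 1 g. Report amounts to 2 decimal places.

Target volume = 334 mL = 0.334 L.
MOPS: 13 g/L × 0.334 L = 4.34 g
L-histidine: 0.106 g/L × 0.334 L = 0.035404 g = 35.40 mg
casein hydrolysate: 6.9 g/L × 0.334 L = 2.30 g

MOPS 4.34 g; L-histidine 35.40 mg; casein hydrolysate 2.30 g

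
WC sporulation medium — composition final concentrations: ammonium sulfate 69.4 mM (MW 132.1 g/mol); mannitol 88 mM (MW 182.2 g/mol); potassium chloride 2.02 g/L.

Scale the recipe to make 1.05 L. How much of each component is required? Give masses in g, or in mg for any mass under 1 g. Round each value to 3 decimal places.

ammonium sulfate 9.626 g; mannitol 16.835 g; potassium chloride 2.121 g

Working volume: 1.05 L.
ammonium sulfate: 69.4 mmol/L × 132.1 g/mol × 1.05 L ÷ 1000 = 9.626 g
mannitol: 88 mmol/L × 182.2 g/mol × 1.05 L ÷ 1000 = 16.835 g
potassium chloride: 2.02 g/L × 1.05 L = 2.121 g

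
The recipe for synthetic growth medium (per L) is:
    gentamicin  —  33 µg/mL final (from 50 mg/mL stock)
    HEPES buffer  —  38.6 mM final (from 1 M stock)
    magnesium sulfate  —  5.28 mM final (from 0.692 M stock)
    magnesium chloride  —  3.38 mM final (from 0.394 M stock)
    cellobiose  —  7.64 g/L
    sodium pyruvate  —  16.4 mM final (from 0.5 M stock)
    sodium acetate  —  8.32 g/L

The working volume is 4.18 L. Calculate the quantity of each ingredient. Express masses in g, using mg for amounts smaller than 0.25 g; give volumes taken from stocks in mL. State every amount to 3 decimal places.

gentamicin 2.759 mL; HEPES buffer 161.348 mL; magnesium sulfate 31.894 mL; magnesium chloride 35.859 mL; cellobiose 31.935 g; sodium pyruvate 137.104 mL; sodium acetate 34.778 g

Scale factor relative to 1 L: 4.18.
gentamicin: C1V1 = C2V2 → 33 µg/mL × 4180 mL ÷ 50000 µg/mL = 2.759 mL
HEPES buffer: C1V1 = C2V2 → 38.6 mM × 4180 mL ÷ 1000 mM = 161.348 mL
magnesium sulfate: V = C2·V2/C1 = 5.28 mM × 4180 mL ÷ 692 mM = 31.894 mL
magnesium chloride: C1V1 = C2V2 → 3.38 mM × 4180 mL ÷ 394 mM = 35.859 mL
cellobiose: 7.64 g/L × 4.18 L = 31.935 g
sodium pyruvate: V = C2·V2/C1 = 16.4 mM × 4180 mL ÷ 500 mM = 137.104 mL
sodium acetate: 8.32 g/L × 4.18 L = 34.778 g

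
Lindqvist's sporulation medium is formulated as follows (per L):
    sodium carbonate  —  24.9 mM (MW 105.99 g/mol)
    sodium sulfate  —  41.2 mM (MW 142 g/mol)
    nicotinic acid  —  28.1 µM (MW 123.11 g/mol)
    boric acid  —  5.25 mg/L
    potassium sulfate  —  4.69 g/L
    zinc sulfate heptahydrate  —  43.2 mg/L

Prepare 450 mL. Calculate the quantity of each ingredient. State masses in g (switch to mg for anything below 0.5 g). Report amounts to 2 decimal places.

sodium carbonate 1.19 g; sodium sulfate 2.63 g; nicotinic acid 1.56 mg; boric acid 2.36 mg; potassium sulfate 2.11 g; zinc sulfate heptahydrate 19.44 mg

Target volume = 450 mL = 0.45 L.
sodium carbonate: 24.9 mmol/L × 105.99 g/mol × 0.45 L ÷ 1000 = 1.19 g
sodium sulfate: 41.2 mmol/L × 142 g/mol × 0.45 L ÷ 1000 = 2.63 g
nicotinic acid: 28.1 µmol/L × 123.11 g/mol × 0.45 L ÷ 1000 = 1.56 mg
boric acid: 5.25 mg/L × 0.45 L = 2.36 mg
potassium sulfate: 4.69 g/L × 0.45 L = 2.11 g
zinc sulfate heptahydrate: 43.2 mg/L × 0.45 L = 19.44 mg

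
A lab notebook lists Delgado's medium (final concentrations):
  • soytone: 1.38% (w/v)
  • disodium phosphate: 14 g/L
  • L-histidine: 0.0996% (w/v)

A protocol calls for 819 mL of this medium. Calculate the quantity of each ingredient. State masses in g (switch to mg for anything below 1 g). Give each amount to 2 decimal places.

Scale factor relative to 1 L: 0.819.
soytone: 1.38 g per 100 mL × 819 mL ÷ 100 = 11.30 g
disodium phosphate: 14 g/L × 0.819 L = 11.47 g
L-histidine: 0.0996% w/v = 0.996 g/L → 0.996 × 0.819 L = 0.815724 g = 815.72 mg

soytone 11.30 g; disodium phosphate 11.47 g; L-histidine 815.72 mg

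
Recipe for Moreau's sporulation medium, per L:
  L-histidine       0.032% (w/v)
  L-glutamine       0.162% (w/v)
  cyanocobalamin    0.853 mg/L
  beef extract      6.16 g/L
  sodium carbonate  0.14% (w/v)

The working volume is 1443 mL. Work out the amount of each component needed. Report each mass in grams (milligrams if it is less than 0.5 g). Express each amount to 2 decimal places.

L-histidine 461.76 mg; L-glutamine 2.34 g; cyanocobalamin 1.23 mg; beef extract 8.89 g; sodium carbonate 2.02 g

Working volume: 1443 mL = 1.443 L.
L-histidine: 0.032 g per 100 mL × 1443 mL ÷ 100 = 0.46176 g = 461.76 mg
L-glutamine: 0.162% w/v = 1.62 g/L → 1.62 × 1.443 L = 2.34 g
cyanocobalamin: 0.853 mg/L × 1.443 L = 1.23 mg
beef extract: 6.16 g/L × 1.443 L = 8.89 g
sodium carbonate: 0.14 g per 100 mL × 1443 mL ÷ 100 = 2.02 g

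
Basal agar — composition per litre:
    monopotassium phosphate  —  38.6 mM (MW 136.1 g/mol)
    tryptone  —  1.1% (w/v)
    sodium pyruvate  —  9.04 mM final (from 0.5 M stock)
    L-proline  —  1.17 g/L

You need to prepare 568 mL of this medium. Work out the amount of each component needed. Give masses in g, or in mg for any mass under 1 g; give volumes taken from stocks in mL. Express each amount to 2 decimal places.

monopotassium phosphate 2.98 g; tryptone 6.25 g; sodium pyruvate 10.27 mL; L-proline 664.56 mg

Target volume = 568 mL = 0.568 L.
monopotassium phosphate: 38.6 mmol/L × 136.1 g/mol × 0.568 L ÷ 1000 = 2.98 g
tryptone: 1.1 g per 100 mL × 568 mL ÷ 100 = 6.25 g
sodium pyruvate: V = C2·V2/C1 = 9.04 mM × 568 mL ÷ 500 mM = 10.27 mL
L-proline: 1.17 g/L × 0.568 L = 0.66456 g = 664.56 mg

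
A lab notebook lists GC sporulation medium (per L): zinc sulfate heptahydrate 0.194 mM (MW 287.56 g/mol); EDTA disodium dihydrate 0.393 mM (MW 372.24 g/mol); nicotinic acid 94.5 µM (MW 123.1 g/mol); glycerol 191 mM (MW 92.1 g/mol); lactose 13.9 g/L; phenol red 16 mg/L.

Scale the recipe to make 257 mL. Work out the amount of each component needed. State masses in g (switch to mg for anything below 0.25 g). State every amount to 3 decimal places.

zinc sulfate heptahydrate 14.337 mg; EDTA disodium dihydrate 37.597 mg; nicotinic acid 2.990 mg; glycerol 4.521 g; lactose 3.572 g; phenol red 4.112 mg

Scale factor relative to 1 L: 0.257.
zinc sulfate heptahydrate: 0.194 mmol/L × 287.56 mg/mmol × 0.257 L = 14.337 mg
EDTA disodium dihydrate: 0.393 mmol/L × 372.24 mg/mmol × 0.257 L = 37.597 mg
nicotinic acid: 94.5 µmol/L × 123.1 g/mol × 0.257 L ÷ 1000 = 2.990 mg
glycerol: 191 mmol/L × 92.1 g/mol × 0.257 L ÷ 1000 = 4.521 g
lactose: 13.9 g/L × 0.257 L = 3.572 g
phenol red: 16 mg/L × 0.257 L = 4.112 mg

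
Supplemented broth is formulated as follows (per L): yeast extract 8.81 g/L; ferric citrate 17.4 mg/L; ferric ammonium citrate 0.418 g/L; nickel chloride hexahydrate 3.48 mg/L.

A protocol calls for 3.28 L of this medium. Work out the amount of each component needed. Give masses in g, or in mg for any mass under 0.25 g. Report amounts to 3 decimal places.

Working volume: 3.28 L.
yeast extract: 8.81 g/L × 3.28 L = 28.897 g
ferric citrate: 17.4 mg/L × 3.28 L = 57.072 mg
ferric ammonium citrate: 0.418 g/L × 3.28 L = 1.371 g
nickel chloride hexahydrate: 3.48 mg/L × 3.28 L = 11.414 mg

yeast extract 28.897 g; ferric citrate 57.072 mg; ferric ammonium citrate 1.371 g; nickel chloride hexahydrate 11.414 mg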